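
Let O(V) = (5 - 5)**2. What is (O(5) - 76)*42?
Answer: -3192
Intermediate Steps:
O(V) = 0 (O(V) = 0**2 = 0)
(O(5) - 76)*42 = (0 - 76)*42 = -76*42 = -3192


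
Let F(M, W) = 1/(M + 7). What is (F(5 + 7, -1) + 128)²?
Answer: 5919489/361 ≈ 16397.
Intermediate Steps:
F(M, W) = 1/(7 + M)
(F(5 + 7, -1) + 128)² = (1/(7 + (5 + 7)) + 128)² = (1/(7 + 12) + 128)² = (1/19 + 128)² = (2433/19)² = 5919489/361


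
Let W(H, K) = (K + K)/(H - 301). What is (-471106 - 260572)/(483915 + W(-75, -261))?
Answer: -137555464/90976281 ≈ -1.5120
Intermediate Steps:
W(H, K) = 2*K/(-301 + H) (W(H, K) = (2*K)/(-301 + H) = 2*K/(-301 + H))
(-471106 - 260572)/(483915 + W(-75, -261)) = (-471106 - 260572)/(483915 + 2*(-261)/(-301 - 75)) = -731678/(483915 + 2*(-261)/(-376)) = -731678/(483915 + 2*(-261)*(-1/376)) = -731678/(483915 + 261/188) = -731678/90976281/188 = -731678*188/90976281 = -137555464/90976281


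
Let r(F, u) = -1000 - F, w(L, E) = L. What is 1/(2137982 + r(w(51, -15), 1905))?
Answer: 1/2136931 ≈ 4.6796e-7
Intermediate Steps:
1/(2137982 + r(w(51, -15), 1905)) = 1/(2137982 + (-1000 - 1*51)) = 1/(2137982 + (-1000 - 51)) = 1/(2137982 - 1051) = 1/2136931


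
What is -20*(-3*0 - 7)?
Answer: 140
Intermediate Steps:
-20*(-3*0 - 7) = -20*(0 - 7) = -20*(-7) = 140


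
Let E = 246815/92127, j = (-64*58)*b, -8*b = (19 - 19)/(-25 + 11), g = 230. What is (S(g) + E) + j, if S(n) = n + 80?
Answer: 28806185/92127 ≈ 312.68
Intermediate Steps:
S(n) = 80 + n
b = 0 (b = -(19 - 19)/(8*(-25 + 11)) = -0/(-14) = -0*(-1)/14 = -⅛*0 = 0)
j = 0 (j = -64*58*0 = -3712*0 = 0)
E = 246815/92127 (E = 246815*(1/92127) = 246815/92127 ≈ 2.6791)
(S(g) + E) + j = ((80 + 230) + 246815/92127) + 0 = (310 + 246815/92127) + 0 = 28806185/92127 + 0 = 28806185/92127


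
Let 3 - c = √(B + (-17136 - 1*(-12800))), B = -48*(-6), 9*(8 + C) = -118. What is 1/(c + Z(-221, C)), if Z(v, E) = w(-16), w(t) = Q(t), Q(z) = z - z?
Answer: 3/4057 + 4*I*√253/4057 ≈ 0.00073946 + 0.015682*I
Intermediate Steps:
Q(z) = 0
C = -190/9 (C = -8 + (⅑)*(-118) = -8 - 118/9 = -190/9 ≈ -21.111)
w(t) = 0
Z(v, E) = 0
B = 288
c = 3 - 4*I*√253 (c = 3 - √(288 + (-17136 - 1*(-12800))) = 3 - √(288 + (-17136 + 12800)) = 3 - √(288 - 4336) = 3 - √(-4048) = 3 - 4*I*√253 ≈ 3.0 - 63.624*I)
1/(c + Z(-221, C)) = 1/((3 - 4*I*√253) + 0) = 1/(3 - 4*I*√253)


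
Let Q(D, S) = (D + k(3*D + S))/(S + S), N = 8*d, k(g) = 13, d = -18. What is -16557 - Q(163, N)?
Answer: -298015/18 ≈ -16556.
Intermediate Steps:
N = -144 (N = 8*(-18) = -144)
Q(D, S) = (13 + D)/(2*S) (Q(D, S) = (D + 13)/(S + S) = (13 + D)/((2*S)) = (13 + D)*(1/(2*S)) = (13 + D)/(2*S))
-16557 - Q(163, N) = -16557 - (13 + 163)/(2*(-144)) = -16557 - (-1)*176/(2*144) = -16557 - 1*(-11/18) = -16557 + 11/18 = -298015/18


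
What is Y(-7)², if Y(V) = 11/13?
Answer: 121/169 ≈ 0.71598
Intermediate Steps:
Y(V) = 11/13 (Y(V) = 11*(1/13) = 11/13)
Y(-7)² = (11/13)² = 121/169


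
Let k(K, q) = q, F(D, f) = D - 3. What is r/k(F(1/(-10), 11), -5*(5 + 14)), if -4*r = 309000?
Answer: 15450/19 ≈ 813.16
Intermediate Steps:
F(D, f) = -3 + D
r = -77250 (r = -¼*309000 = -77250)
r/k(F(1/(-10), 11), -5*(5 + 14)) = -77250*(-1/(5*(5 + 14))) = -77250/((-5*19)) = -77250/(-95) = -77250*(-1/95) = 15450/19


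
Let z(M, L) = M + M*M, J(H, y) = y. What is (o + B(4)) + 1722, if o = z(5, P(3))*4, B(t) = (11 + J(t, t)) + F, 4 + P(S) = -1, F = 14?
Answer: 1871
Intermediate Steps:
P(S) = -5 (P(S) = -4 - 1 = -5)
z(M, L) = M + M²
B(t) = 25 + t (B(t) = (11 + t) + 14 = 25 + t)
o = 120 (o = (5*(1 + 5))*4 = (5*6)*4 = 30*4 = 120)
(o + B(4)) + 1722 = (120 + (25 + 4)) + 1722 = (120 + 29) + 1722 = 149 + 1722 = 1871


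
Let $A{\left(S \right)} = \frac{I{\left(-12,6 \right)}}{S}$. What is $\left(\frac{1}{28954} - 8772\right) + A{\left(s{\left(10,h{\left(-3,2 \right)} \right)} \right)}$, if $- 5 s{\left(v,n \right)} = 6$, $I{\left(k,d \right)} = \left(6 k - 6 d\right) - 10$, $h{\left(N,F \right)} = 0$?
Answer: $- \frac{753412031}{86862} \approx -8673.7$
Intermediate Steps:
$I{\left(k,d \right)} = -10 - 6 d + 6 k$ ($I{\left(k,d \right)} = \left(- 6 d + 6 k\right) - 10 = -10 - 6 d + 6 k$)
$s{\left(v,n \right)} = - \frac{6}{5}$ ($s{\left(v,n \right)} = \left(- \frac{1}{5}\right) 6 = - \frac{6}{5}$)
$A{\left(S \right)} = - \frac{118}{S}$ ($A{\left(S \right)} = \frac{-10 - 36 + 6 \left(-12\right)}{S} = \frac{-10 - 36 - 72}{S} = - \frac{118}{S}$)
$\left(\frac{1}{28954} - 8772\right) + A{\left(s{\left(10,h{\left(-3,2 \right)} \right)} \right)} = \left(\frac{1}{28954} - 8772\right) - \frac{118}{- \frac{6}{5}} = \left(\frac{1}{28954} - 8772\right) - - \frac{295}{3} = - \frac{253984487}{28954} + \frac{295}{3} = - \frac{753412031}{86862}$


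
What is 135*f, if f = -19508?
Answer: -2633580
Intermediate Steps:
135*f = 135*(-19508) = -2633580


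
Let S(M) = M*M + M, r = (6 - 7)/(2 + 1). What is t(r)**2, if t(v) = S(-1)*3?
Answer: 0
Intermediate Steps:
r = -1/3 ≈ -0.33333
S(M) = M + M**2 (S(M) = M**2 + M = M + M**2)
t(v) = 0 (t(v) = -(1 - 1)*3 = -1*0*3 = 0*3 = 0)
t(r)**2 = 0**2 = 0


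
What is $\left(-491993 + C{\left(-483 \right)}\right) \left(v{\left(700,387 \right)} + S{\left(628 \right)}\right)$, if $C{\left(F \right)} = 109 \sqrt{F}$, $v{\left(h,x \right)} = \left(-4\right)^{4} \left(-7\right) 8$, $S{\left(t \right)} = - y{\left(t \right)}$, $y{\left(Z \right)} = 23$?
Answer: $7064527487 - 1565131 i \sqrt{483} \approx 7.0645 \cdot 10^{9} - 3.4397 \cdot 10^{7} i$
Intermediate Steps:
$S{\left(t \right)} = -23$ ($S{\left(t \right)} = \left(-1\right) 23 = -23$)
$v{\left(h,x \right)} = -14336$ ($v{\left(h,x \right)} = 256 \left(-7\right) 8 = \left(-1792\right) 8 = -14336$)
$\left(-491993 + C{\left(-483 \right)}\right) \left(v{\left(700,387 \right)} + S{\left(628 \right)}\right) = \left(-491993 + 109 \sqrt{-483}\right) \left(-14336 - 23\right) = \left(-491993 + 109 i \sqrt{483}\right) \left(-14359\right) = 7064527487 - 1565131 i \sqrt{483}$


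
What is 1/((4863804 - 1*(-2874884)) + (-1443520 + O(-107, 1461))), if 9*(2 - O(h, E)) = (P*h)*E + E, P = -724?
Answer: -1/6280631 ≈ -1.5922e-7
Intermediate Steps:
O(h, E) = 2 - E/9 + 724*E*h/9 (O(h, E) = 2 - ((-724*h)*E + E)/9 = 2 - (-724*E*h + E)/9 = 2 - (E - 724*E*h)/9 = 2 + (-E/9 + 724*E*h/9) = 2 - E/9 + 724*E*h/9)
1/((4863804 - 1*(-2874884)) + (-1443520 + O(-107, 1461))) = 1/((4863804 - 1*(-2874884)) + (-1443520 + (2 - ⅑*1461 + (724/9)*1461*(-107)))) = 1/((4863804 + 2874884) + (-1443520 + (2 - 487/3 - 37726916/3))) = 1/(7738688 + (-1443520 - 12575799)) = 1/(7738688 - 14019319) = 1/(-6280631) = -1/6280631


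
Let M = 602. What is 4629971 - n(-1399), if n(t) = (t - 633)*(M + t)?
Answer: 3010467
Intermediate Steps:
n(t) = (-633 + t)*(602 + t) (n(t) = (t - 633)*(602 + t) = (-633 + t)*(602 + t))
4629971 - n(-1399) = 4629971 - (-381066 + (-1399)**2 - 31*(-1399)) = 4629971 - (-381066 + 1957201 + 43369) = 4629971 - 1*1619504 = 4629971 - 1619504 = 3010467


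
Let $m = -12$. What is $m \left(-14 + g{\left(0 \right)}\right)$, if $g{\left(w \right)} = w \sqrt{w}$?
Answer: $168$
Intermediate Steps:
$g{\left(w \right)} = w^{\frac{3}{2}}$
$m \left(-14 + g{\left(0 \right)}\right) = - 12 \left(-14 + 0^{\frac{3}{2}}\right) = - 12 \left(-14 + 0\right) = \left(-12\right) \left(-14\right) = 168$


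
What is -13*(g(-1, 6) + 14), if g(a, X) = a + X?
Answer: -247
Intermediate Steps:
g(a, X) = X + a
-13*(g(-1, 6) + 14) = -13*((6 - 1) + 14) = -13*(5 + 14) = -13*19 = -247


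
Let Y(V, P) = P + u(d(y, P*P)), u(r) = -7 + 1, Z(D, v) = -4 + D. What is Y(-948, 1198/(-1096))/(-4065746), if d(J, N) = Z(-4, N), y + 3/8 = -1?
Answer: 3887/2228028808 ≈ 1.7446e-6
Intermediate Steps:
y = -11/8 (y = -3/8 - 1 = -11/8 ≈ -1.3750)
d(J, N) = -8 (d(J, N) = -4 - 4 = -8)
u(r) = -6
Y(V, P) = -6 + P (Y(V, P) = P - 6 = -6 + P)
Y(-948, 1198/(-1096))/(-4065746) = (-6 + 1198/(-1096))/(-4065746) = (-6 + 1198*(-1/1096))*(-1/4065746) = (-6 - 599/548)*(-1/4065746) = -3887/548*(-1/4065746) = 3887/2228028808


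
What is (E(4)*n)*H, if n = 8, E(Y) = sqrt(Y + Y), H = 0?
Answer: 0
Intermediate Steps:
E(Y) = sqrt(2)*sqrt(Y) (E(Y) = sqrt(2*Y) = sqrt(2)*sqrt(Y))
(E(4)*n)*H = ((sqrt(2)*sqrt(4))*8)*0 = ((sqrt(2)*2)*8)*0 = ((2*sqrt(2))*8)*0 = (16*sqrt(2))*0 = 0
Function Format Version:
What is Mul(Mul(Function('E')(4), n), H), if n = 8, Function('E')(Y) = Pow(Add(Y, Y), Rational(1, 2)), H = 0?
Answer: 0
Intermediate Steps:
Function('E')(Y) = Mul(Pow(2, Rational(1, 2)), Pow(Y, Rational(1, 2))) (Function('E')(Y) = Pow(Mul(2, Y), Rational(1, 2)) = Mul(Pow(2, Rational(1, 2)), Pow(Y, Rational(1, 2))))
Mul(Mul(Function('E')(4), n), H) = Mul(Mul(Mul(Pow(2, Rational(1, 2)), Pow(4, Rational(1, 2))), 8), 0) = Mul(Mul(Mul(Pow(2, Rational(1, 2)), 2), 8), 0) = Mul(Mul(Mul(2, Pow(2, Rational(1, 2))), 8), 0) = Mul(Mul(16, Pow(2, Rational(1, 2))), 0) = 0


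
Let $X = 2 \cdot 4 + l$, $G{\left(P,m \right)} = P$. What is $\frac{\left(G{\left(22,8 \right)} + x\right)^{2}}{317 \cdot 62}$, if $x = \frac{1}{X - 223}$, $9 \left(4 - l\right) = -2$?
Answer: $\frac{1740975625}{70727061286} \approx 0.024615$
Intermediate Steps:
$l = \frac{38}{9}$ ($l = 4 - - \frac{2}{9} = 4 + \frac{2}{9} = \frac{38}{9} \approx 4.2222$)
$X = \frac{110}{9}$ ($X = 2 \cdot 4 + \frac{38}{9} = 8 + \frac{38}{9} = \frac{110}{9} \approx 12.222$)
$x = - \frac{9}{1897}$ ($x = \frac{1}{\frac{110}{9} - 223} = \frac{1}{- \frac{1897}{9}} = - \frac{9}{1897} \approx -0.0047443$)
$\frac{\left(G{\left(22,8 \right)} + x\right)^{2}}{317 \cdot 62} = \frac{\left(22 - \frac{9}{1897}\right)^{2}}{317 \cdot 62} = \frac{\left(\frac{41725}{1897}\right)^{2}}{19654} = \frac{1740975625}{3598609} \cdot \frac{1}{19654} = \frac{1740975625}{70727061286}$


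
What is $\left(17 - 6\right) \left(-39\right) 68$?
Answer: $-29172$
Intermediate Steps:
$\left(17 - 6\right) \left(-39\right) 68 = 11 \left(-39\right) 68 = \left(-429\right) 68 = -29172$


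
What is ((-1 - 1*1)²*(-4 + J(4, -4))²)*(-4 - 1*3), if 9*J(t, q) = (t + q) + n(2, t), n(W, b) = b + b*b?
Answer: -7168/81 ≈ -88.494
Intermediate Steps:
n(W, b) = b + b²
J(t, q) = q/9 + t/9 + t*(1 + t)/9 (J(t, q) = ((t + q) + t*(1 + t))/9 = ((q + t) + t*(1 + t))/9 = (q + t + t*(1 + t))/9 = q/9 + t/9 + t*(1 + t)/9)
((-1 - 1*1)²*(-4 + J(4, -4))²)*(-4 - 1*3) = ((-1 - 1*1)²*(-4 + ((⅑)*(-4) + (⅑)*4 + (⅑)*4*(1 + 4)))²)*(-4 - 1*3) = ((-1 - 1)²*(-4 + (-4/9 + 4/9 + (⅑)*4*5))²)*(-4 - 3) = ((-2)²*(-4 + (-4/9 + 4/9 + 20/9))²)*(-7) = (4*(-4 + 20/9)²)*(-7) = (4*(-16/9)²)*(-7) = (4*(256/81))*(-7) = (1024/81)*(-7) = -7168/81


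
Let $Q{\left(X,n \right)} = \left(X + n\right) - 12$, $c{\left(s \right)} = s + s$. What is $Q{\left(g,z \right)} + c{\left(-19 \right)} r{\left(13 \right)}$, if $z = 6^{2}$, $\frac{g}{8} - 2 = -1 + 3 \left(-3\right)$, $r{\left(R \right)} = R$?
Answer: $-534$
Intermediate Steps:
$g = -64$ ($g = 16 + 8 \left(-1 + 3 \left(-3\right)\right) = 16 + 8 \left(-1 - 9\right) = 16 + 8 \left(-10\right) = 16 - 80 = -64$)
$z = 36$
$c{\left(s \right)} = 2 s$
$Q{\left(X,n \right)} = -12 + X + n$
$Q{\left(g,z \right)} + c{\left(-19 \right)} r{\left(13 \right)} = \left(-12 - 64 + 36\right) + 2 \left(-19\right) 13 = -40 - 494 = -534$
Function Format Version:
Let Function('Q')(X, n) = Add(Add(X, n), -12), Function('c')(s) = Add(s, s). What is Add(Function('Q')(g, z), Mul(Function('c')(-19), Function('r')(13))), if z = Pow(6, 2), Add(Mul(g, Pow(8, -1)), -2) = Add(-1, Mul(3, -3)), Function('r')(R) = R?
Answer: -534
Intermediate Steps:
g = -64 (g = Add(16, Mul(8, Add(-1, Mul(3, -3)))) = Add(16, Mul(8, Add(-1, -9))) = Add(16, Mul(8, -10)) = Add(16, -80) = -64)
z = 36
Function('c')(s) = Mul(2, s)
Function('Q')(X, n) = Add(-12, X, n)
Add(Function('Q')(g, z), Mul(Function('c')(-19), Function('r')(13))) = Add(Add(-12, -64, 36), Mul(Mul(2, -19), 13)) = Add(-40, Mul(-38, 13)) = Add(-40, -494) = -534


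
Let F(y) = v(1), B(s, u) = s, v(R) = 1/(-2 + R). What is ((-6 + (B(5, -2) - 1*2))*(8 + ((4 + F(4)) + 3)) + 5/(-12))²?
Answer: 259081/144 ≈ 1799.2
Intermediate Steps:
F(y) = -1 (F(y) = 1/(-2 + 1) = 1/(-1) = -1)
((-6 + (B(5, -2) - 1*2))*(8 + ((4 + F(4)) + 3)) + 5/(-12))² = ((-6 + (5 - 1*2))*(8 + ((4 - 1) + 3)) + 5/(-12))² = ((-6 + (5 - 2))*(8 + (3 + 3)) + 5*(-1/12))² = ((-6 + 3)*(8 + 6) - 5/12)² = (-3*14 - 5/12)² = (-42 - 5/12)² = (-509/12)² = 259081/144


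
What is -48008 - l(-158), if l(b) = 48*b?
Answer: -40424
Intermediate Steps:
-48008 - l(-158) = -48008 - 48*(-158) = -48008 - 1*(-7584) = -48008 + 7584 = -40424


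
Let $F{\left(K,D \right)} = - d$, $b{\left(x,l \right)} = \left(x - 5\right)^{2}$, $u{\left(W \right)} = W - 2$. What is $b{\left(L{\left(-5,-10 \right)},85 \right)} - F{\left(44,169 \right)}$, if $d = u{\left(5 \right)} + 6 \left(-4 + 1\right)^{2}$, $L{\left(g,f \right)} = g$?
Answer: $157$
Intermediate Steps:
$u{\left(W \right)} = -2 + W$
$b{\left(x,l \right)} = \left(-5 + x\right)^{2}$
$d = 57$ ($d = \left(-2 + 5\right) + 6 \left(-4 + 1\right)^{2} = 3 + 6 \left(-3\right)^{2} = 3 + 6 \cdot 9 = 3 + 54 = 57$)
$F{\left(K,D \right)} = -57$ ($F{\left(K,D \right)} = \left(-1\right) 57 = -57$)
$b{\left(L{\left(-5,-10 \right)},85 \right)} - F{\left(44,169 \right)} = \left(-5 - 5\right)^{2} - -57 = \left(-10\right)^{2} + 57 = 100 + 57 = 157$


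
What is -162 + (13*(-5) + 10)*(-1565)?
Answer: 85913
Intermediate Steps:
-162 + (13*(-5) + 10)*(-1565) = -162 + (-65 + 10)*(-1565) = -162 - 55*(-1565) = -162 + 86075 = 85913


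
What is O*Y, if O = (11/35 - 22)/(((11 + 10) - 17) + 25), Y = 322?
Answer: -34914/145 ≈ -240.79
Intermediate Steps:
O = -759/1015 (O = (11*(1/35) - 22)/((21 - 17) + 25) = (11/35 - 22)/(4 + 25) = -759/35/29 = -759/35*1/29 = -759/1015 ≈ -0.74778)
O*Y = -759/1015*322 = -34914/145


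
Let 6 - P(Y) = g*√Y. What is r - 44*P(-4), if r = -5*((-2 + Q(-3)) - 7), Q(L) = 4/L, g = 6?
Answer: -637/3 + 528*I ≈ -212.33 + 528.0*I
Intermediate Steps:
P(Y) = 6 - 6*√Y
r = 155/3 (r = -5*((-2 + 4/(-3)) - 7) = -5*((-2 + 4*(-⅓)) - 7) = -5*((-2 - 4/3) - 7) = -5*(-10/3 - 7) = -5*(-31/3) = 155/3 ≈ 51.667)
r - 44*P(-4) = 155/3 - 44*(6 - 12*I) = 155/3 + (-264 + 528*I) = -637/3 + 528*I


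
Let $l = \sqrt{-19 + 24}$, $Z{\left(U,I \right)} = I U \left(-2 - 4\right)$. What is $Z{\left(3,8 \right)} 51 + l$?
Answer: $-7344 + \sqrt{5} \approx -7341.8$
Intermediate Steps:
$Z{\left(U,I \right)} = - 6 I U$ ($Z{\left(U,I \right)} = I U \left(-6\right) = I \left(- 6 U\right) = - 6 I U$)
$l = \sqrt{5} \approx 2.2361$
$Z{\left(3,8 \right)} 51 + l = \left(-6\right) 8 \cdot 3 \cdot 51 + \sqrt{5} = \left(-144\right) 51 + \sqrt{5} = -7344 + \sqrt{5}$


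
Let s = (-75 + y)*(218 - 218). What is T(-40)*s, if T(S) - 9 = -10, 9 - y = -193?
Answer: 0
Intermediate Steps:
y = 202 (y = 9 - 1*(-193) = 9 + 193 = 202)
T(S) = -1 (T(S) = 9 - 10 = -1)
s = 0 (s = (-75 + 202)*(218 - 218) = 127*0 = 0)
T(-40)*s = -1*0 = 0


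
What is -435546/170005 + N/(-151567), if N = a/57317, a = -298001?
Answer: -3783696736498489/1476895612458695 ≈ -2.5619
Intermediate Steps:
N = -298001/57317 ≈ -5.1992
-435546/170005 + N/(-151567) = -435546/170005 - 298001/57317/(-151567) = -435546*1/170005 - 298001/57317*(-1/151567) = -435546/170005 + 298001/8687365739 = -3783696736498489/1476895612458695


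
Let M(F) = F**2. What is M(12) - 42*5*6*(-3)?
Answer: 3924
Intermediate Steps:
M(12) - 42*5*6*(-3) = 12**2 - 42*5*6*(-3) = 144 - 1260*(-3) = 144 - 42*(-90) = 144 + 3780 = 3924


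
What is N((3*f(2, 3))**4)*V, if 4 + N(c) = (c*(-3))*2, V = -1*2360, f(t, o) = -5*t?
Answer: 11469609440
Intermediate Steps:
V = -2360
N(c) = -4 - 6*c (N(c) = -4 + (c*(-3))*2 = -4 - 3*c*2 = -4 - 6*c)
N((3*f(2, 3))**4)*V = (-4 - 6*(3*(-5*2))**4)*(-2360) = (-4 - 6*(3*(-10))**4)*(-2360) = (-4 - 6*(-30)**4)*(-2360) = (-4 - 6*810000)*(-2360) = (-4 - 4860000)*(-2360) = -4860004*(-2360) = 11469609440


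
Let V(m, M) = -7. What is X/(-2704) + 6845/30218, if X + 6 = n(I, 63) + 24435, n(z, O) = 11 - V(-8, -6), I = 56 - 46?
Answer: -360115283/40854736 ≈ -8.8145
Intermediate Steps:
I = 10
n(z, O) = 18 (n(z, O) = 11 - 1*(-7) = 11 + 7 = 18)
X = 24447 (X = -6 + (18 + 24435) = -6 + 24453 = 24447)
X/(-2704) + 6845/30218 = 24447/(-2704) + 6845/30218 = 24447*(-1/2704) + 6845*(1/30218) = -24447/2704 + 6845/30218 = -360115283/40854736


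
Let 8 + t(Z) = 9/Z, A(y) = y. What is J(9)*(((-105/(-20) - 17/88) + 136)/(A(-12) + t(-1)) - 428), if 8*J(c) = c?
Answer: -9942021/20416 ≈ -486.97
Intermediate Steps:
J(c) = c/8
t(Z) = -8 + 9/Z
J(9)*(((-105/(-20) - 17/88) + 136)/(A(-12) + t(-1)) - 428) = ((1/8)*9)*(((-105/(-20) - 17/88) + 136)/(-12 + (-8 + 9/(-1))) - 428) = 9*(((-105*(-1/20) - 17*1/88) + 136)/(-12 + (-8 + 9*(-1))) - 428)/8 = 9*(((21/4 - 17/88) + 136)/(-12 + (-8 - 9)) - 428)/8 = 9*((445/88 + 136)/(-12 - 17) - 428)/8 = 9*((12413/88)/(-29) - 428)/8 = 9*((12413/88)*(-1/29) - 428)/8 = 9*(-12413/2552 - 428)/8 = (9/8)*(-1104669/2552) = -9942021/20416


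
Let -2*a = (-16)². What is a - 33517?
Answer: -33645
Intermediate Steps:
a = -128 (a = -½*(-16)² = -½*256 = -128)
a - 33517 = -128 - 33517 = -33645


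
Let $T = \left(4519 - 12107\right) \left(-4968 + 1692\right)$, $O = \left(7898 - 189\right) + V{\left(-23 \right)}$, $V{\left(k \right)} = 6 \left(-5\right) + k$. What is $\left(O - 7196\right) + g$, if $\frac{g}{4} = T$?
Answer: $99433612$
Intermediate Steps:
$V{\left(k \right)} = -30 + k$
$O = 7656$ ($O = \left(7898 - 189\right) - 53 = 7709 - 53 = 7656$)
$T = 24858288$ ($T = \left(-7588\right) \left(-3276\right) = 24858288$)
$g = 99433152$ ($g = 4 \cdot 24858288 = 99433152$)
$\left(O - 7196\right) + g = \left(7656 - 7196\right) + 99433152 = 460 + 99433152 = 99433612$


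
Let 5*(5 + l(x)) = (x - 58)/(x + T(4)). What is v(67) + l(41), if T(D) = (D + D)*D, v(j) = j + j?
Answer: 47068/365 ≈ 128.95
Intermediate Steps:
v(j) = 2*j
T(D) = 2*D² (T(D) = (2*D)*D = 2*D²)
l(x) = -5 + (-58 + x)/(5*(32 + x)) (l(x) = -5 + ((x - 58)/(x + 2*4²))/5 = -5 + ((-58 + x)/(x + 2*16))/5 = -5 + ((-58 + x)/(x + 32))/5 = -5 + ((-58 + x)/(32 + x))/5 = -5 + (-58 + x)/(5*(32 + x)))
v(67) + l(41) = 2*67 + 6*(-143 - 4*41)/(5*(32 + 41)) = 134 + (6/5)*(-143 - 164)/73 = 134 + (6/5)*(1/73)*(-307) = 134 - 1842/365 = 47068/365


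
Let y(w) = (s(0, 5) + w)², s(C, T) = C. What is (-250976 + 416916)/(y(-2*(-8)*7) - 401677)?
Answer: -165940/389133 ≈ -0.42643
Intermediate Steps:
y(w) = w² (y(w) = (0 + w)² = w²)
(-250976 + 416916)/(y(-2*(-8)*7) - 401677) = (-250976 + 416916)/((-2*(-8)*7)² - 401677) = 165940/((16*7)² - 401677) = 165940/(112² - 401677) = 165940/(12544 - 401677) = 165940/(-389133) = 165940*(-1/389133) = -165940/389133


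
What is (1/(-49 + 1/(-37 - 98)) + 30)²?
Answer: 39340739025/43771456 ≈ 898.78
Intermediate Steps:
(1/(-49 + 1/(-37 - 98)) + 30)² = (1/(-49 + 1/(-135)) + 30)² = (1/(-49 - 1/135) + 30)² = (1/(-6616/135) + 30)² = (-135/6616 + 30)² = (198345/6616)² = 39340739025/43771456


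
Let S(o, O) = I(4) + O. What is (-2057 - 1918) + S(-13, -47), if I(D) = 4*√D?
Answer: -4014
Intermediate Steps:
S(o, O) = 8 + O (S(o, O) = 4*√4 + O = 4*2 + O = 8 + O)
(-2057 - 1918) + S(-13, -47) = (-2057 - 1918) + (8 - 47) = -3975 - 39 = -4014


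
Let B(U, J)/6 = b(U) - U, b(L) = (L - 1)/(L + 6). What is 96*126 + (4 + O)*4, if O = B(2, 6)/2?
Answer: 24179/2 ≈ 12090.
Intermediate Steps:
b(L) = (-1 + L)/(6 + L)
B(U, J) = -6*U + 6*(-1 + U)/(6 + U) (B(U, J) = 6*((-1 + U)/(6 + U) - U) = 6*(-U + (-1 + U)/(6 + U)) = -6*U + 6*(-1 + U)/(6 + U))
O = -45/8 (O = (6*(-1 + 2 - 1*2*(6 + 2))/(6 + 2))/2 = (6*(-1 + 2 - 1*2*8)/8)*(1/2) = (6*(1/8)*(-1 + 2 - 16))*(1/2) = (6*(1/8)*(-15))*(1/2) = -45/4*1/2 = -45/8 ≈ -5.6250)
96*126 + (4 + O)*4 = 96*126 + (4 - 45/8)*4 = 12096 - 13/8*4 = 12096 - 13/2 = 24179/2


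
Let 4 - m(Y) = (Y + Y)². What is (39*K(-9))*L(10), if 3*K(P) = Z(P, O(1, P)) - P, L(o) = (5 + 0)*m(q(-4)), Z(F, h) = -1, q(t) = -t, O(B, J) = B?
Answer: -31200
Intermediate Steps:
m(Y) = 4 - 4*Y² (m(Y) = 4 - (Y + Y)² = 4 - (2*Y)² = 4 - 4*Y²)
L(o) = -300 (L(o) = (5 + 0)*(4 - 4*(-1*(-4))²) = 5*(4 - 4*4²) = 5*(4 - 4*16) = 5*(4 - 64) = 5*(-60) = -300)
K(P) = -⅓ - P/3 (K(P) = (-1 - P)/3 = -⅓ - P/3)
(39*K(-9))*L(10) = (39*(-⅓ - ⅓*(-9)))*(-300) = (39*(-⅓ + 3))*(-300) = (39*(8/3))*(-300) = 104*(-300) = -31200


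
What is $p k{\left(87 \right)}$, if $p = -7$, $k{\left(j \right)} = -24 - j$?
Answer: $777$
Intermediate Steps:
$p k{\left(87 \right)} = - 7 \left(-24 - 87\right) = \left(-7\right) \left(-111\right) = 777$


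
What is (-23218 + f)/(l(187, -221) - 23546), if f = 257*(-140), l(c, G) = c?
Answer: 59198/23359 ≈ 2.5343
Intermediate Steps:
f = -35980
(-23218 + f)/(l(187, -221) - 23546) = (-23218 - 35980)/(187 - 23546) = -59198/(-23359) = -59198*(-1/23359) = 59198/23359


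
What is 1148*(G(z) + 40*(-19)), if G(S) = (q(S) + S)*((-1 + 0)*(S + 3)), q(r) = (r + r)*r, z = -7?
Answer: -454608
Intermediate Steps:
q(r) = 2*r**2 (q(r) = (2*r)*r = 2*r**2)
G(S) = (-3 - S)*(S + 2*S**2) (G(S) = (2*S**2 + S)*((-1 + 0)*(S + 3)) = (S + 2*S**2)*(-(3 + S)) = (S + 2*S**2)*(-3 - S) = (-3 - S)*(S + 2*S**2))
1148*(G(z) + 40*(-19)) = 1148*(-7*(-3 - 7*(-7) - 2*(-7)**2) + 40*(-19)) = 1148*(-7*(-3 + 49 - 2*49) - 760) = 1148*(-7*(-3 + 49 - 98) - 760) = 1148*(-7*(-52) - 760) = 1148*(364 - 760) = 1148*(-396) = -454608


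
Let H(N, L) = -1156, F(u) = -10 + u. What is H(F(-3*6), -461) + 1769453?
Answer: 1768297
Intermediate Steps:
H(F(-3*6), -461) + 1769453 = -1156 + 1769453 = 1768297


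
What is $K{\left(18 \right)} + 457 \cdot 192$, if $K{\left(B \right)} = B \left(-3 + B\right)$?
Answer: $88014$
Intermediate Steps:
$K{\left(18 \right)} + 457 \cdot 192 = 18 \left(-3 + 18\right) + 457 \cdot 192 = 18 \cdot 15 + 87744 = 270 + 87744 = 88014$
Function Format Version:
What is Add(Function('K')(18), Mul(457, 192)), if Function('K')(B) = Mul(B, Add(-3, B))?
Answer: 88014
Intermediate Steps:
Add(Function('K')(18), Mul(457, 192)) = Add(Mul(18, Add(-3, 18)), Mul(457, 192)) = Add(Mul(18, 15), 87744) = Add(270, 87744) = 88014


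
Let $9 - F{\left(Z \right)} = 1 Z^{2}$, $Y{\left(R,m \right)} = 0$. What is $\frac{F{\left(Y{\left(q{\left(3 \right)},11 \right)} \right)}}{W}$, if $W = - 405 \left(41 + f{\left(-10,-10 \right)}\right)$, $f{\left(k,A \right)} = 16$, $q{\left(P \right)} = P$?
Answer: $- \frac{1}{2565} \approx -0.00038986$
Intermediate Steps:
$F{\left(Z \right)} = 9 - Z^{2}$ ($F{\left(Z \right)} = 9 - 1 Z^{2} = 9 - Z^{2}$)
$W = -23085$ ($W = - 405 \left(41 + 16\right) = \left(-405\right) 57 = -23085$)
$\frac{F{\left(Y{\left(q{\left(3 \right)},11 \right)} \right)}}{W} = \frac{9 - 0^{2}}{-23085} = \left(9 - 0\right) \left(- \frac{1}{23085}\right) = \left(9 + 0\right) \left(- \frac{1}{23085}\right) = 9 \left(- \frac{1}{23085}\right) = - \frac{1}{2565}$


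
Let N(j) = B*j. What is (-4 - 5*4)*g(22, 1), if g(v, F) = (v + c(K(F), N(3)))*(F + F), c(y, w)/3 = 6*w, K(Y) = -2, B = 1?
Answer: -3648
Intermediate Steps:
N(j) = j (N(j) = 1*j = j)
c(y, w) = 18*w (c(y, w) = 3*(6*w) = 18*w)
g(v, F) = 2*F*(54 + v) (g(v, F) = (v + 18*3)*(F + F) = (v + 54)*(2*F) = (54 + v)*(2*F) = 2*F*(54 + v))
(-4 - 5*4)*g(22, 1) = (-4 - 5*4)*(2*1*(54 + 22)) = (-4 - 20)*(2*1*76) = -24*152 = -3648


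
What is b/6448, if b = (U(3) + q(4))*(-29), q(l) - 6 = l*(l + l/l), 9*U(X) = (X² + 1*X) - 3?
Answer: -783/6448 ≈ -0.12143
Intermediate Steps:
U(X) = -⅓ + X/9 + X²/9 (U(X) = ((X² + 1*X) - 3)/9 = ((X² + X) - 3)/9 = ((X + X²) - 3)/9 = (-3 + X + X²)/9 = -⅓ + X/9 + X²/9)
q(l) = 6 + l*(1 + l) (q(l) = 6 + l*(l + l/l) = 6 + l*(l + 1) = 6 + l*(1 + l))
b = -783 (b = ((-⅓ + (⅑)*3 + (⅑)*3²) + (6 + 4 + 4²))*(-29) = ((-⅓ + ⅓ + (⅑)*9) + (6 + 4 + 16))*(-29) = ((-⅓ + ⅓ + 1) + 26)*(-29) = (1 + 26)*(-29) = 27*(-29) = -783)
b/6448 = -783/6448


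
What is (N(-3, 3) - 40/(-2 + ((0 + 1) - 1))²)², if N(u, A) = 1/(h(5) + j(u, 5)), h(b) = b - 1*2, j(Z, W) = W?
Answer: 6241/64 ≈ 97.516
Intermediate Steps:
h(b) = -2 + b (h(b) = b - 2 = -2 + b)
N(u, A) = ⅛ (N(u, A) = 1/((-2 + 5) + 5) = 1/(3 + 5) = 1/8 = ⅛)
(N(-3, 3) - 40/(-2 + ((0 + 1) - 1))²)² = (⅛ - 40/(-2 + ((0 + 1) - 1))²)² = (⅛ - 40/(-2 + (1 - 1))²)² = (⅛ - 40/(-2 + 0)²)² = (⅛ - 40/((-2)²))² = (⅛ - 40/4)² = (⅛ - 40*¼)² = (⅛ - 10)² = (-79/8)² = 6241/64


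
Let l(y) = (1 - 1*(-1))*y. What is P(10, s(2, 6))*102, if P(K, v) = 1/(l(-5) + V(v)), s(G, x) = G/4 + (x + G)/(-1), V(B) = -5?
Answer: -34/5 ≈ -6.8000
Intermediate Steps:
l(y) = 2*y (l(y) = (1 + 1)*y = 2*y)
s(G, x) = -x - 3*G/4 (s(G, x) = G*(1/4) + (G + x)*(-1) = G/4 + (-G - x) = -x - 3*G/4)
P(K, v) = -1/15 (P(K, v) = 1/(2*(-5) - 5) = 1/(-10 - 5) = 1/(-15) = -1/15)
P(10, s(2, 6))*102 = -1/15*102 = -34/5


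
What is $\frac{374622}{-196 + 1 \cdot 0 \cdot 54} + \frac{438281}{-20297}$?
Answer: $- \frac{3844802905}{1989106} \approx -1932.9$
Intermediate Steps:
$\frac{374622}{-196 + 1 \cdot 0 \cdot 54} + \frac{438281}{-20297} = \frac{374622}{-196 + 0 \cdot 54} + 438281 \left(- \frac{1}{20297}\right) = \frac{374622}{-196 + 0} - \frac{438281}{20297} = \frac{374622}{-196} - \frac{438281}{20297} = 374622 \left(- \frac{1}{196}\right) - \frac{438281}{20297} = - \frac{187311}{98} - \frac{438281}{20297} = - \frac{3844802905}{1989106}$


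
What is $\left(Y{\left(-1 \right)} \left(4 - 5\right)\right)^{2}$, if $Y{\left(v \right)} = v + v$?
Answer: $4$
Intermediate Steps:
$Y{\left(v \right)} = 2 v$
$\left(Y{\left(-1 \right)} \left(4 - 5\right)\right)^{2} = \left(2 \left(-1\right) \left(4 - 5\right)\right)^{2} = \left(\left(-2\right) \left(-1\right)\right)^{2} = 2^{2} = 4$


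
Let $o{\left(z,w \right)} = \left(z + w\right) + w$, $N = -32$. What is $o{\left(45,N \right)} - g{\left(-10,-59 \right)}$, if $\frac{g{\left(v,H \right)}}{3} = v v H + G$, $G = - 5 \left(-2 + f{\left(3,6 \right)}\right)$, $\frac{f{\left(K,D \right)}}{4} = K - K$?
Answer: $17651$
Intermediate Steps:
$f{\left(K,D \right)} = 0$ ($f{\left(K,D \right)} = 4 \left(K - K\right) = 4 \cdot 0 = 0$)
$G = 10$ ($G = - 5 \left(-2 + 0\right) = \left(-5\right) \left(-2\right) = 10$)
$o{\left(z,w \right)} = z + 2 w$ ($o{\left(z,w \right)} = \left(w + z\right) + w = z + 2 w$)
$g{\left(v,H \right)} = 30 + 3 H v^{2}$ ($g{\left(v,H \right)} = 3 \left(v v H + 10\right) = 3 \left(v^{2} H + 10\right) = 3 \left(H v^{2} + 10\right) = 3 \left(10 + H v^{2}\right) = 30 + 3 H v^{2}$)
$o{\left(45,N \right)} - g{\left(-10,-59 \right)} = \left(45 + 2 \left(-32\right)\right) - \left(30 + 3 \left(-59\right) \left(-10\right)^{2}\right) = \left(45 - 64\right) - \left(30 + 3 \left(-59\right) 100\right) = -19 - \left(30 - 17700\right) = -19 - -17670 = -19 + 17670 = 17651$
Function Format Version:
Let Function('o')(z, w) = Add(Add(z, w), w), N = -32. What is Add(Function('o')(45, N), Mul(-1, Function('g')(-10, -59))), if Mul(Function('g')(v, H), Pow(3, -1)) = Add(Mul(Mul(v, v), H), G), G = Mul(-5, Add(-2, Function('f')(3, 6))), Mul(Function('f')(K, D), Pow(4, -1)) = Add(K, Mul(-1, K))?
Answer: 17651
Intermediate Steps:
Function('f')(K, D) = 0 (Function('f')(K, D) = Mul(4, Add(K, Mul(-1, K))) = Mul(4, 0) = 0)
G = 10 (G = Mul(-5, Add(-2, 0)) = Mul(-5, -2) = 10)
Function('o')(z, w) = Add(z, Mul(2, w)) (Function('o')(z, w) = Add(Add(w, z), w) = Add(z, Mul(2, w)))
Function('g')(v, H) = Add(30, Mul(3, H, Pow(v, 2))) (Function('g')(v, H) = Mul(3, Add(Mul(Mul(v, v), H), 10)) = Mul(3, Add(Mul(Pow(v, 2), H), 10)) = Mul(3, Add(Mul(H, Pow(v, 2)), 10)) = Mul(3, Add(10, Mul(H, Pow(v, 2)))) = Add(30, Mul(3, H, Pow(v, 2))))
Add(Function('o')(45, N), Mul(-1, Function('g')(-10, -59))) = Add(Add(45, Mul(2, -32)), Mul(-1, Add(30, Mul(3, -59, Pow(-10, 2))))) = Add(Add(45, -64), Mul(-1, Add(30, Mul(3, -59, 100)))) = Add(-19, Mul(-1, Add(30, -17700))) = Add(-19, Mul(-1, -17670)) = Add(-19, 17670) = 17651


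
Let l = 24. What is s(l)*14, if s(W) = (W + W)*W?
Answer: 16128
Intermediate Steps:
s(W) = 2*W² (s(W) = (2*W)*W = 2*W²)
s(l)*14 = (2*24²)*14 = (2*576)*14 = 1152*14 = 16128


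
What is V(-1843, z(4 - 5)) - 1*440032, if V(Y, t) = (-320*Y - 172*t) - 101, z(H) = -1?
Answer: 149799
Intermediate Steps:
V(Y, t) = -101 - 320*Y - 172*t
V(-1843, z(4 - 5)) - 1*440032 = (-101 - 320*(-1843) - 172*(-1)) - 1*440032 = (-101 + 589760 + 172) - 440032 = 589831 - 440032 = 149799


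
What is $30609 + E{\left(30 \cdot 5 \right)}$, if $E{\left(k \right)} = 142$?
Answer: $30751$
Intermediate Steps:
$30609 + E{\left(30 \cdot 5 \right)} = 30609 + 142 = 30751$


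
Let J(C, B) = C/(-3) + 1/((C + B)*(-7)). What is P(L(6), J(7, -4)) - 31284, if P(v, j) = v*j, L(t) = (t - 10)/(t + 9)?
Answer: -1970852/63 ≈ -31283.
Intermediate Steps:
J(C, B) = -C/3 - 1/(7*(B + C)) (J(C, B) = C*(-⅓) - ⅐/(B + C) = -C/3 - 1/(7*(B + C)))
L(t) = (-10 + t)/(9 + t)
P(v, j) = j*v
P(L(6), J(7, -4)) - 31284 = ((-⅐ - ⅓*7² - ⅓*(-4)*7)/(-4 + 7))*((-10 + 6)/(9 + 6)) - 31284 = ((-⅐ - ⅓*49 + 28/3)/3)*(-4/15) - 31284 = ((-⅐ - 49/3 + 28/3)/3)*((1/15)*(-4)) - 31284 = ((⅓)*(-50/7))*(-4/15) - 31284 = -50/21*(-4/15) - 31284 = 40/63 - 31284 = -1970852/63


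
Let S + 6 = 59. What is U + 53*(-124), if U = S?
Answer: -6519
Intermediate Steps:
S = 53 (S = -6 + 59 = 53)
U = 53
U + 53*(-124) = 53 + 53*(-124) = 53 - 6572 = -6519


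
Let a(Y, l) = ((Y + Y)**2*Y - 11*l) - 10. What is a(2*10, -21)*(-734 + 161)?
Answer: -18462633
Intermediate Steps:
a(Y, l) = -10 - 11*l + 4*Y**3 (a(Y, l) = ((2*Y)**2*Y - 11*l) - 10 = ((4*Y**2)*Y - 11*l) - 10 = (4*Y**3 - 11*l) - 10 = (-11*l + 4*Y**3) - 10 = -10 - 11*l + 4*Y**3)
a(2*10, -21)*(-734 + 161) = (-10 - 11*(-21) + 4*(2*10)**3)*(-734 + 161) = (-10 + 231 + 4*20**3)*(-573) = (-10 + 231 + 4*8000)*(-573) = (-10 + 231 + 32000)*(-573) = 32221*(-573) = -18462633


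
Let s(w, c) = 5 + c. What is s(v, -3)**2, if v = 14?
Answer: 4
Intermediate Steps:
s(v, -3)**2 = (5 - 3)**2 = 2**2 = 4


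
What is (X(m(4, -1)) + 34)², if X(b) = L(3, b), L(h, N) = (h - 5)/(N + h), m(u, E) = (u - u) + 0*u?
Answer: 10000/9 ≈ 1111.1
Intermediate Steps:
m(u, E) = 0 (m(u, E) = 0 + 0 = 0)
L(h, N) = (-5 + h)/(N + h)
X(b) = -2/(3 + b) (X(b) = (-5 + 3)/(b + 3) = -2/(3 + b))
(X(m(4, -1)) + 34)² = (-2/(3 + 0) + 34)² = (-2/3 + 34)² = (-2*⅓ + 34)² = (-⅔ + 34)² = (100/3)² = 10000/9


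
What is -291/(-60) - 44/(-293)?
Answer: 29301/5860 ≈ 5.0002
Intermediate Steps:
-291/(-60) - 44/(-293) = -291*(-1/60) - 44*(-1/293) = 97/20 + 44/293 = 29301/5860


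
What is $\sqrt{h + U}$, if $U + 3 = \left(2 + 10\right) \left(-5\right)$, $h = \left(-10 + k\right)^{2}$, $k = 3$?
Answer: $i \sqrt{14} \approx 3.7417 i$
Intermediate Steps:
$h = 49$ ($h = \left(-10 + 3\right)^{2} = \left(-7\right)^{2} = 49$)
$U = -63$ ($U = -3 + \left(2 + 10\right) \left(-5\right) = -3 + 12 \left(-5\right) = -3 - 60 = -63$)
$\sqrt{h + U} = \sqrt{49 - 63} = \sqrt{-14} = i \sqrt{14}$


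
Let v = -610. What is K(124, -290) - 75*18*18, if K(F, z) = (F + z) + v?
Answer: -25076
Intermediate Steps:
K(F, z) = -610 + F + z (K(F, z) = (F + z) - 610 = -610 + F + z)
K(124, -290) - 75*18*18 = (-610 + 124 - 290) - 75*18*18 = -776 - 1350*18 = -776 - 1*24300 = -776 - 24300 = -25076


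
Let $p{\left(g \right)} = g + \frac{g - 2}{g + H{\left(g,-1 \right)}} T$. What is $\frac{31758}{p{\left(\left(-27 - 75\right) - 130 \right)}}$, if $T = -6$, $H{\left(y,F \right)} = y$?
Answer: $- \frac{3683928}{27263} \approx -135.13$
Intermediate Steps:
$p{\left(g \right)} = g - \frac{3 \left(-2 + g\right)}{g}$ ($p{\left(g \right)} = g + \frac{g - 2}{g + g} \left(-6\right) = g + \frac{-2 + g}{2 g} \left(-6\right) = g - \frac{3 \left(-2 + g\right)}{g}$)
$\frac{31758}{p{\left(\left(-27 - 75\right) - 130 \right)}} = \frac{31758}{-3 - 232 + \frac{6}{\left(-27 - 75\right) - 130}} = \frac{31758}{-3 - 232 + \frac{6}{-102 - 130}} = \frac{31758}{-3 - 232 + \frac{6}{-232}} = \frac{31758}{-3 - 232 + 6 \left(- \frac{1}{232}\right)} = \frac{31758}{-3 - 232 - \frac{3}{116}} = \frac{31758}{- \frac{27263}{116}} = 31758 \left(- \frac{116}{27263}\right) = - \frac{3683928}{27263}$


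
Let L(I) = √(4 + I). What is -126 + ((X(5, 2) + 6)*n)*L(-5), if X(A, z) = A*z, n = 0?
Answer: -126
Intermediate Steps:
-126 + ((X(5, 2) + 6)*n)*L(-5) = -126 + ((5*2 + 6)*0)*√(4 - 5) = -126 + ((10 + 6)*0)*√(-1) = -126 + (16*0)*I = -126 + 0*I = -126 + 0 = -126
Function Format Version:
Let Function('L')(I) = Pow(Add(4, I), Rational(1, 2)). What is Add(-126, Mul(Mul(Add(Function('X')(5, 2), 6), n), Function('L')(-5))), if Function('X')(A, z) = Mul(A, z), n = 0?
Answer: -126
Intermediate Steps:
Add(-126, Mul(Mul(Add(Function('X')(5, 2), 6), n), Function('L')(-5))) = Add(-126, Mul(Mul(Add(Mul(5, 2), 6), 0), Pow(Add(4, -5), Rational(1, 2)))) = Add(-126, Mul(Mul(Add(10, 6), 0), Pow(-1, Rational(1, 2)))) = Add(-126, Mul(Mul(16, 0), I)) = Add(-126, Mul(0, I)) = Add(-126, 0) = -126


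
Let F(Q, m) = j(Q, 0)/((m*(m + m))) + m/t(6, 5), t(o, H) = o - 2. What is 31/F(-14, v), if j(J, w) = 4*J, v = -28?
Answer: -868/197 ≈ -4.4061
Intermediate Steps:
t(o, H) = -2 + o
F(Q, m) = m/4 + 2*Q/m**2 (F(Q, m) = (4*Q)/((m*(m + m))) + m/(-2 + 6) = (4*Q)/((m*(2*m))) + m/4 = (4*Q)/((2*m**2)) + m*(1/4) = (4*Q)*(1/(2*m**2)) + m/4 = 2*Q/m**2 + m/4 = m/4 + 2*Q/m**2)
31/F(-14, v) = 31/((1/4)*(-28) + 2*(-14)/(-28)**2) = 31/(-7 + 2*(-14)*(1/784)) = 31/(-7 - 1/28) = 31/(-197/28) = 31*(-28/197) = -868/197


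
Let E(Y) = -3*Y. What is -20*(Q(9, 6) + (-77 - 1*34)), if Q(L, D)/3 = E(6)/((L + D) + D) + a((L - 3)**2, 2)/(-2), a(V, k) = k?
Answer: 16320/7 ≈ 2331.4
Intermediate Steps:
Q(L, D) = -3 - 54/(L + 2*D) (Q(L, D) = 3*((-3*6)/((L + D) + D) + 2/(-2)) = 3*(-18/((D + L) + D) + 2*(-1/2)) = 3*(-18/(L + 2*D) - 1) = 3*(-1 - 18/(L + 2*D)) = -3 - 54/(L + 2*D))
-20*(Q(9, 6) + (-77 - 1*34)) = -20*(3*(-18 - 1*9 - 2*6)/(9 + 2*6) + (-77 - 1*34)) = -20*(3*(-18 - 9 - 12)/(9 + 12) + (-77 - 34)) = -20*(3*(-39)/21 - 111) = -20*(3*(1/21)*(-39) - 111) = -20*(-39/7 - 111) = -20*(-816/7) = 16320/7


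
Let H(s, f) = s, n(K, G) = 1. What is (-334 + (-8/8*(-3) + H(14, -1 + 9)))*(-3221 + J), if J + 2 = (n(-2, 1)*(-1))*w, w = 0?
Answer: 1021691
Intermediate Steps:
J = -2 (J = -2 + (1*(-1))*0 = -2 - 1*0 = -2 + 0 = -2)
(-334 + (-8/8*(-3) + H(14, -1 + 9)))*(-3221 + J) = (-334 + (-8/8*(-3) + 14))*(-3221 - 2) = (-334 + (-8/8*(-3) + 14))*(-3223) = (-334 + (-2*½*(-3) + 14))*(-3223) = (-334 + (-1*(-3) + 14))*(-3223) = (-334 + (3 + 14))*(-3223) = (-334 + 17)*(-3223) = -317*(-3223) = 1021691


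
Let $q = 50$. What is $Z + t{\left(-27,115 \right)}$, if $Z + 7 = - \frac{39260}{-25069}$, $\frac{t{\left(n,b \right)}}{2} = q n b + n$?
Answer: $- \frac{7785414449}{25069} \approx -3.1056 \cdot 10^{5}$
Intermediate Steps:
$t{\left(n,b \right)} = 2 n + 100 b n$ ($t{\left(n,b \right)} = 2 \left(50 n b + n\right) = 2 \left(50 b n + n\right) = 2 \left(n + 50 b n\right) = 2 n + 100 b n$)
$Z = - \frac{136223}{25069}$ ($Z = -7 - \frac{39260}{-25069} = -7 - - \frac{39260}{25069} = -7 + \frac{39260}{25069} = - \frac{136223}{25069} \approx -5.4339$)
$Z + t{\left(-27,115 \right)} = - \frac{136223}{25069} + 2 \left(-27\right) \left(1 + 50 \cdot 115\right) = - \frac{136223}{25069} + 2 \left(-27\right) \left(1 + 5750\right) = - \frac{136223}{25069} + 2 \left(-27\right) 5751 = - \frac{136223}{25069} - 310554 = - \frac{7785414449}{25069}$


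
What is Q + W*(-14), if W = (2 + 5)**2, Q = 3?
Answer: -683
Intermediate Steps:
W = 49 (W = 7**2 = 49)
Q + W*(-14) = 3 + 49*(-14) = 3 - 686 = -683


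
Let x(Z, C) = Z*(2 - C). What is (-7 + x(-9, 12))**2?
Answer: 6889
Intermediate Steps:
(-7 + x(-9, 12))**2 = (-7 - 9*(2 - 1*12))**2 = (-7 - 9*(2 - 12))**2 = (-7 - 9*(-10))**2 = (-7 + 90)**2 = 83**2 = 6889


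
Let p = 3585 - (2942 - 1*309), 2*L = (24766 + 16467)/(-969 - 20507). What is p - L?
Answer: 40931537/42952 ≈ 952.96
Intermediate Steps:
L = -41233/42952 (L = ((24766 + 16467)/(-969 - 20507))/2 = (41233/(-21476))/2 = (41233*(-1/21476))/2 = (½)*(-41233/21476) = -41233/42952 ≈ -0.95998)
p = 952 (p = 3585 - (2942 - 309) = 3585 - 1*2633 = 3585 - 2633 = 952)
p - L = 952 - 1*(-41233/42952) = 952 + 41233/42952 = 40931537/42952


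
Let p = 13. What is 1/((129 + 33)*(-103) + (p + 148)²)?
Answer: 1/9235 ≈ 0.00010828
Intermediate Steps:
1/((129 + 33)*(-103) + (p + 148)²) = 1/((129 + 33)*(-103) + (13 + 148)²) = 1/(162*(-103) + 161²) = 1/(-16686 + 25921) = 1/9235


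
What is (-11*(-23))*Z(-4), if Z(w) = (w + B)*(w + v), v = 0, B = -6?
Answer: 10120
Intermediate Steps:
Z(w) = w*(-6 + w) (Z(w) = (w - 6)*(w + 0) = (-6 + w)*w = w*(-6 + w))
(-11*(-23))*Z(-4) = (-11*(-23))*(-4*(-6 - 4)) = 253*(-4*(-10)) = 253*40 = 10120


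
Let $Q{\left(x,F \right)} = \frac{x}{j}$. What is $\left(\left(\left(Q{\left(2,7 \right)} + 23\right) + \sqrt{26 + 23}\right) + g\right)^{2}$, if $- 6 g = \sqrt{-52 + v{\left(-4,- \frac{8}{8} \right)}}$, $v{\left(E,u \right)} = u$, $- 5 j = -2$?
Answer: $\frac{\left(210 - i \sqrt{53}\right)^{2}}{36} \approx 1223.5 - 84.935 i$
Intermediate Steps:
$j = \frac{2}{5}$ ($j = \left(- \frac{1}{5}\right) \left(-2\right) = \frac{2}{5} \approx 0.4$)
$Q{\left(x,F \right)} = \frac{5 x}{2}$ ($Q{\left(x,F \right)} = \frac{x}{\frac{2}{5}} = x \frac{5}{2} = \frac{5 x}{2}$)
$g = - \frac{i \sqrt{53}}{6}$ ($g = - \frac{\sqrt{-52 - \frac{8}{8}}}{6} = - \frac{\sqrt{-52 - 1}}{6} = - \frac{\sqrt{-53}}{6} = - \frac{i \sqrt{53}}{6} \approx - 1.2134 i$)
$\left(\left(\left(Q{\left(2,7 \right)} + 23\right) + \sqrt{26 + 23}\right) + g\right)^{2} = \left(\left(\left(\frac{5}{2} \cdot 2 + 23\right) + \sqrt{26 + 23}\right) - \frac{i \sqrt{53}}{6}\right)^{2} = \left(\left(\left(5 + 23\right) + \sqrt{49}\right) - \frac{i \sqrt{53}}{6}\right)^{2} = \left(\left(28 + 7\right) - \frac{i \sqrt{53}}{6}\right)^{2} = \left(35 - \frac{i \sqrt{53}}{6}\right)^{2}$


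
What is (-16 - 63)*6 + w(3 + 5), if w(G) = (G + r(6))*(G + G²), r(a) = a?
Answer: 534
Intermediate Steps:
w(G) = (6 + G)*(G + G²) (w(G) = (G + 6)*(G + G²) = (6 + G)*(G + G²))
(-16 - 63)*6 + w(3 + 5) = (-16 - 63)*6 + (3 + 5)*(6 + (3 + 5)² + 7*(3 + 5)) = -79*6 + 8*(6 + 8² + 7*8) = -474 + 8*(6 + 64 + 56) = -474 + 8*126 = -474 + 1008 = 534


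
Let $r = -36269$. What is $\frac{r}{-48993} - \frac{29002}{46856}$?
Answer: $\frac{139262639}{1147808004} \approx 0.12133$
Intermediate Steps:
$\frac{r}{-48993} - \frac{29002}{46856} = - \frac{36269}{-48993} - \frac{29002}{46856} = \left(-36269\right) \left(- \frac{1}{48993}\right) - \frac{14501}{23428} = \frac{36269}{48993} - \frac{14501}{23428} = \frac{139262639}{1147808004}$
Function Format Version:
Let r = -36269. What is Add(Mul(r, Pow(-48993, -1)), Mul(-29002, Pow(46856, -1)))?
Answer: Rational(139262639, 1147808004) ≈ 0.12133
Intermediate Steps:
Add(Mul(r, Pow(-48993, -1)), Mul(-29002, Pow(46856, -1))) = Add(Mul(-36269, Pow(-48993, -1)), Mul(-29002, Pow(46856, -1))) = Add(Mul(-36269, Rational(-1, 48993)), Mul(-29002, Rational(1, 46856))) = Add(Rational(36269, 48993), Rational(-14501, 23428)) = Rational(139262639, 1147808004)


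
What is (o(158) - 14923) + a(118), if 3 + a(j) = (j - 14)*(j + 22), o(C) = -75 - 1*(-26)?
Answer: -415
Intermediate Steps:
o(C) = -49 (o(C) = -75 + 26 = -49)
a(j) = -3 + (-14 + j)*(22 + j) (a(j) = -3 + (j - 14)*(j + 22) = -3 + (-14 + j)*(22 + j))
(o(158) - 14923) + a(118) = (-49 - 14923) + (-311 + 118² + 8*118) = -14972 + (-311 + 13924 + 944) = -14972 + 14557 = -415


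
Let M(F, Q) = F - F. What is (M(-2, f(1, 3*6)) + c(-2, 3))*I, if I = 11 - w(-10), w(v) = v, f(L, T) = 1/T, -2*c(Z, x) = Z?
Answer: 21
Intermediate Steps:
c(Z, x) = -Z/2
M(F, Q) = 0
I = 21 (I = 11 - 1*(-10) = 11 + 10 = 21)
(M(-2, f(1, 3*6)) + c(-2, 3))*I = (0 - ½*(-2))*21 = (0 + 1)*21 = 1*21 = 21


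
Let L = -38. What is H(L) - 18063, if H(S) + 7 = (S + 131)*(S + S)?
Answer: -25138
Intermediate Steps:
H(S) = -7 + 2*S*(131 + S) (H(S) = -7 + (S + 131)*(S + S) = -7 + (131 + S)*(2*S) = -7 + 2*S*(131 + S))
H(L) - 18063 = (-7 + 2*(-38)**2 + 262*(-38)) - 18063 = (-7 + 2*1444 - 9956) - 18063 = (-7 + 2888 - 9956) - 18063 = -7075 - 18063 = -25138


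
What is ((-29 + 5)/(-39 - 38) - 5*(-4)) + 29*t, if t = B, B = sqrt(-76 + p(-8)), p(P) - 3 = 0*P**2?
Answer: 1564/77 + 29*I*sqrt(73) ≈ 20.312 + 247.78*I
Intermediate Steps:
p(P) = 3 (p(P) = 3 + 0*P**2 = 3 + 0 = 3)
B = I*sqrt(73) (B = sqrt(-76 + 3) = sqrt(-73) = I*sqrt(73) ≈ 8.544*I)
t = I*sqrt(73) ≈ 8.544*I
((-29 + 5)/(-39 - 38) - 5*(-4)) + 29*t = ((-29 + 5)/(-39 - 38) - 5*(-4)) + 29*(I*sqrt(73)) = (-24/(-77) - 1*(-20)) + 29*I*sqrt(73) = (-24*(-1/77) + 20) + 29*I*sqrt(73) = (24/77 + 20) + 29*I*sqrt(73) = 1564/77 + 29*I*sqrt(73)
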